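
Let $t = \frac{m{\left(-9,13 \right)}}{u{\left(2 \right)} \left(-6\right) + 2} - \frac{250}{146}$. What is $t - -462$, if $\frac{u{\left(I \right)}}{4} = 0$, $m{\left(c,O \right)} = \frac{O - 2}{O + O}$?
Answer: $\frac{1748055}{3796} \approx 460.5$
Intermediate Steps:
$m{\left(c,O \right)} = \frac{-2 + O}{2 O}$
$u{\left(I \right)} = 0$ ($u{\left(I \right)} = 4 \cdot 0 = 0$)
$t = - \frac{5697}{3796}$ ($t = \frac{\frac{1}{2} \cdot \frac{1}{13} \left(-2 + 13\right)}{0 \left(-6\right) + 2} - \frac{250}{146} = \frac{\frac{1}{2} \cdot \frac{1}{13} \cdot 11}{0 + 2} - \frac{125}{73} = \frac{11}{26 \cdot 2} - \frac{125}{73} = \frac{11}{26} \cdot \frac{1}{2} - \frac{125}{73} = \frac{11}{52} - \frac{125}{73} = - \frac{5697}{3796} \approx -1.5008$)
$t - -462 = - \frac{5697}{3796} - -462 = - \frac{5697}{3796} + 462 = \frac{1748055}{3796}$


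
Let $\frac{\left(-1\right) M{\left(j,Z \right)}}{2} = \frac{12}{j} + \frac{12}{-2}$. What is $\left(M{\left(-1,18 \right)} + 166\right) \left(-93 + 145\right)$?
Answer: $10504$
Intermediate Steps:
$M{\left(j,Z \right)} = 12 - \frac{24}{j}$ ($M{\left(j,Z \right)} = - 2 \left(\frac{12}{j} + \frac{12}{-2}\right) = - 2 \left(\frac{12}{j} + 12 \left(- \frac{1}{2}\right)\right) = - 2 \left(\frac{12}{j} - 6\right) = - 2 \left(-6 + \frac{12}{j}\right) = 12 - \frac{24}{j}$)
$\left(M{\left(-1,18 \right)} + 166\right) \left(-93 + 145\right) = \left(\left(12 - \frac{24}{-1}\right) + 166\right) \left(-93 + 145\right) = \left(\left(12 - -24\right) + 166\right) 52 = \left(\left(12 + 24\right) + 166\right) 52 = \left(36 + 166\right) 52 = 202 \cdot 52 = 10504$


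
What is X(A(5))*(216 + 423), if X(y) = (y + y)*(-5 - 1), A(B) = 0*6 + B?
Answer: -38340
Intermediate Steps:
A(B) = B (A(B) = 0 + B = B)
X(y) = -12*y (X(y) = (2*y)*(-6) = -12*y)
X(A(5))*(216 + 423) = (-12*5)*(216 + 423) = -60*639 = -38340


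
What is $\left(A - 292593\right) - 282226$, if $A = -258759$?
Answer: $-833578$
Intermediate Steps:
$\left(A - 292593\right) - 282226 = \left(-258759 - 292593\right) - 282226 = -551352 - 282226 = -833578$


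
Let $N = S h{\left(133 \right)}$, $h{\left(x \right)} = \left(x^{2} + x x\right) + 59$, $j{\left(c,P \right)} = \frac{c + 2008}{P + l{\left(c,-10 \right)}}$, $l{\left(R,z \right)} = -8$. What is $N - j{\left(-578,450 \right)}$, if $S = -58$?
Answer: $- \frac{34940937}{17} \approx -2.0554 \cdot 10^{6}$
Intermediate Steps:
$j{\left(c,P \right)} = \frac{2008 + c}{-8 + P}$ ($j{\left(c,P \right)} = \frac{c + 2008}{P - 8} = \frac{2008 + c}{-8 + P}$)
$h{\left(x \right)} = 59 + 2 x^{2}$ ($h{\left(x \right)} = \left(x^{2} + x^{2}\right) + 59 = 2 x^{2} + 59 = 59 + 2 x^{2}$)
$N = -2055346$ ($N = - 58 \left(59 + 2 \cdot 133^{2}\right) = - 58 \left(59 + 2 \cdot 17689\right) = - 58 \left(59 + 35378\right) = \left(-58\right) 35437 = -2055346$)
$N - j{\left(-578,450 \right)} = -2055346 - \frac{2008 - 578}{-8 + 450} = -2055346 - \frac{1}{442} \cdot 1430 = -2055346 - \frac{55}{17} = - \frac{34940937}{17}$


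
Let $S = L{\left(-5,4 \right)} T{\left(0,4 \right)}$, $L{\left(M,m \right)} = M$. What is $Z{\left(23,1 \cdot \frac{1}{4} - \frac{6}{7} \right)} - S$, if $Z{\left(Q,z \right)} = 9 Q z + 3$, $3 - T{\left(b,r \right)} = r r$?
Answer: $- \frac{5255}{28} \approx -187.68$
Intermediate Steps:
$T{\left(b,r \right)} = 3 - r^{2}$ ($T{\left(b,r \right)} = 3 - r r = 3 - r^{2}$)
$Z{\left(Q,z \right)} = 3 + 9 Q z$ ($Z{\left(Q,z \right)} = 9 Q z + 3 = 3 + 9 Q z$)
$S = 65$ ($S = - 5 \left(3 - 4^{2}\right) = - 5 \left(3 - 16\right) = \left(-5\right) \left(-13\right) = 65$)
$Z{\left(23,1 \cdot \frac{1}{4} - \frac{6}{7} \right)} - S = \left(3 + 9 \cdot 23 \left(1 \cdot \frac{1}{4} - \frac{6}{7}\right)\right) - 65 = \left(3 + 9 \cdot 23 \left(\frac{1}{4} - \frac{6}{7}\right)\right) - 65 = \left(3 + 9 \cdot 23 \left(- \frac{17}{28}\right)\right) - 65 = \left(3 - \frac{3519}{28}\right) - 65 = - \frac{3435}{28} - 65 = - \frac{5255}{28}$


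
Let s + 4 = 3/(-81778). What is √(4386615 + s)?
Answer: √29336080820203190/81778 ≈ 2094.4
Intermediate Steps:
s = -327115/81778 (s = -4 + 3/(-81778) = -4 - 1/81778*3 = -4 - 3/81778 = -327115/81778 ≈ -4.0000)
√(4386615 + s) = √(4386615 - 327115/81778) = √(358728274355/81778) = √29336080820203190/81778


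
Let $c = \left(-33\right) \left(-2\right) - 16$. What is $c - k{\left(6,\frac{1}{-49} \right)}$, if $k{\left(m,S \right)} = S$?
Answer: $\frac{2451}{49} \approx 50.02$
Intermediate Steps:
$c = 50$ ($c = 66 - 16 = 50$)
$c - k{\left(6,\frac{1}{-49} \right)} = 50 - \frac{1}{-49} = 50 - - \frac{1}{49} = 50 + \frac{1}{49} = \frac{2451}{49}$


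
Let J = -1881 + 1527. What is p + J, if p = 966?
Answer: 612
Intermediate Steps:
J = -354
p + J = 966 - 354 = 612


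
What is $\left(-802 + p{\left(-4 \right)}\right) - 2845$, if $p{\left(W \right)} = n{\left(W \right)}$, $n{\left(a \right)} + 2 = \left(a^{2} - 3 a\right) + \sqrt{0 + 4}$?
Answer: $-3619$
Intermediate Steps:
$n{\left(a \right)} = a^{2} - 3 a$ ($n{\left(a \right)} = -2 + \left(\left(a^{2} - 3 a\right) + \sqrt{0 + 4}\right) = -2 + \left(\left(a^{2} - 3 a\right) + \sqrt{4}\right) = -2 + \left(\left(a^{2} - 3 a\right) + 2\right) = -2 + \left(2 + a^{2} - 3 a\right) = a^{2} - 3 a$)
$p{\left(W \right)} = W \left(-3 + W\right)$
$\left(-802 + p{\left(-4 \right)}\right) - 2845 = \left(-802 - 4 \left(-3 - 4\right)\right) - 2845 = \left(-802 - -28\right) - 2845 = \left(-802 + 28\right) - 2845 = -774 - 2845 = -3619$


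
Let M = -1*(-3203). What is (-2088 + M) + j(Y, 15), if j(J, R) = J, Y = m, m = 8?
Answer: 1123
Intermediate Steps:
Y = 8
M = 3203
(-2088 + M) + j(Y, 15) = (-2088 + 3203) + 8 = 1115 + 8 = 1123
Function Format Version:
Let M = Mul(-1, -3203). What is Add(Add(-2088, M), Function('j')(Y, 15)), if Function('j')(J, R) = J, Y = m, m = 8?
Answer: 1123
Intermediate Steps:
Y = 8
M = 3203
Add(Add(-2088, M), Function('j')(Y, 15)) = Add(Add(-2088, 3203), 8) = Add(1115, 8) = 1123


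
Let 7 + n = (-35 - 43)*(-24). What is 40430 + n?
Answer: 42295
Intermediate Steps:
n = 1865 (n = -7 + (-35 - 43)*(-24) = -7 - 78*(-24) = -7 + 1872 = 1865)
40430 + n = 40430 + 1865 = 42295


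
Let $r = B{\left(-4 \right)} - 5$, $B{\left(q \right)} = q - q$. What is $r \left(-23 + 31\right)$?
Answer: $-40$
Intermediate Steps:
$B{\left(q \right)} = 0$
$r = -5$ ($r = 0 - 5 = -5$)
$r \left(-23 + 31\right) = - 5 \left(-23 + 31\right) = \left(-5\right) 8 = -40$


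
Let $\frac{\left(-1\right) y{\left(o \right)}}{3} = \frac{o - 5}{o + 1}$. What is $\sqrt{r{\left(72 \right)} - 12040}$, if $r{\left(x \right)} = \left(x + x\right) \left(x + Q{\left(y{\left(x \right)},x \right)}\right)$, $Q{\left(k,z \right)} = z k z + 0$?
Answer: $\frac{14 i \sqrt{55929826}}{73} \approx 1434.3 i$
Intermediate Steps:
$y{\left(o \right)} = - \frac{3 \left(-5 + o\right)}{1 + o}$ ($y{\left(o \right)} = - 3 \frac{o - 5}{o + 1} = - 3 \frac{-5 + o}{1 + o} = - \frac{3 \left(-5 + o\right)}{1 + o}$)
$Q{\left(k,z \right)} = k z^{2}$ ($Q{\left(k,z \right)} = k z z + 0 = k z^{2} + 0 = k z^{2}$)
$r{\left(x \right)} = 2 x \left(x + \frac{3 x^{2} \left(5 - x\right)}{1 + x}\right)$ ($r{\left(x \right)} = \left(x + x\right) \left(x + \frac{3 \left(5 - x\right)}{1 + x} x^{2}\right) = 2 x \left(x + \frac{3 x^{2} \left(5 - x\right)}{1 + x}\right)$)
$\sqrt{r{\left(72 \right)} - 12040} = \sqrt{\frac{72^{2} \left(2 - 6 \cdot 72^{2} + 32 \cdot 72\right)}{1 + 72} - 12040} = \sqrt{\frac{5184 \left(2 - 31104 + 2304\right)}{73} - 12040} = \sqrt{5184 \cdot \frac{1}{73} \left(2 - 31104 + 2304\right) - 12040} = \sqrt{5184 \cdot \frac{1}{73} \left(-28798\right) - 12040} = \sqrt{- \frac{149288832}{73} - 12040} = \sqrt{- \frac{150167752}{73}} = \frac{14 i \sqrt{55929826}}{73}$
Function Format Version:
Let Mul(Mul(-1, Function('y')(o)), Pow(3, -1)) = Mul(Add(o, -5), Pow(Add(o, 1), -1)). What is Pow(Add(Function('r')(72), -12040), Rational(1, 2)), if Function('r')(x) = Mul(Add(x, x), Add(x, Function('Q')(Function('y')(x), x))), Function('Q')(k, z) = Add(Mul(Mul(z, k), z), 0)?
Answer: Mul(Rational(14, 73), I, Pow(55929826, Rational(1, 2))) ≈ Mul(1434.3, I)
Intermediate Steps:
Function('y')(o) = Mul(-3, Pow(Add(1, o), -1), Add(-5, o)) (Function('y')(o) = Mul(-3, Mul(Add(o, -5), Pow(Add(o, 1), -1))) = Mul(-3, Mul(Add(-5, o), Pow(Add(1, o), -1))) = Mul(-3, Mul(Pow(Add(1, o), -1), Add(-5, o))) = Mul(-3, Pow(Add(1, o), -1), Add(-5, o)))
Function('Q')(k, z) = Mul(k, Pow(z, 2)) (Function('Q')(k, z) = Add(Mul(Mul(k, z), z), 0) = Add(Mul(k, Pow(z, 2)), 0) = Mul(k, Pow(z, 2)))
Function('r')(x) = Mul(2, x, Add(x, Mul(3, Pow(x, 2), Pow(Add(1, x), -1), Add(5, Mul(-1, x))))) (Function('r')(x) = Mul(Add(x, x), Add(x, Mul(Mul(3, Pow(Add(1, x), -1), Add(5, Mul(-1, x))), Pow(x, 2)))) = Mul(Mul(2, x), Add(x, Mul(3, Pow(x, 2), Pow(Add(1, x), -1), Add(5, Mul(-1, x))))) = Mul(2, x, Add(x, Mul(3, Pow(x, 2), Pow(Add(1, x), -1), Add(5, Mul(-1, x))))))
Pow(Add(Function('r')(72), -12040), Rational(1, 2)) = Pow(Add(Mul(Pow(72, 2), Pow(Add(1, 72), -1), Add(2, Mul(-6, Pow(72, 2)), Mul(32, 72))), -12040), Rational(1, 2)) = Pow(Add(Mul(5184, Pow(73, -1), Add(2, Mul(-6, 5184), 2304)), -12040), Rational(1, 2)) = Pow(Add(Mul(5184, Rational(1, 73), Add(2, -31104, 2304)), -12040), Rational(1, 2)) = Pow(Add(Mul(5184, Rational(1, 73), -28798), -12040), Rational(1, 2)) = Pow(Add(Rational(-149288832, 73), -12040), Rational(1, 2)) = Pow(Rational(-150167752, 73), Rational(1, 2)) = Mul(Rational(14, 73), I, Pow(55929826, Rational(1, 2)))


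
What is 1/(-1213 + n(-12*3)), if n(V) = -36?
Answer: -1/1249 ≈ -0.00080064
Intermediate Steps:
1/(-1213 + n(-12*3)) = 1/(-1213 - 36) = 1/(-1249) = -1/1249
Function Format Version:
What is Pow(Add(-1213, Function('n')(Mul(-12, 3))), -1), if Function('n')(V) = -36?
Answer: Rational(-1, 1249) ≈ -0.00080064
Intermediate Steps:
Pow(Add(-1213, Function('n')(Mul(-12, 3))), -1) = Pow(Add(-1213, -36), -1) = Pow(-1249, -1) = Rational(-1, 1249)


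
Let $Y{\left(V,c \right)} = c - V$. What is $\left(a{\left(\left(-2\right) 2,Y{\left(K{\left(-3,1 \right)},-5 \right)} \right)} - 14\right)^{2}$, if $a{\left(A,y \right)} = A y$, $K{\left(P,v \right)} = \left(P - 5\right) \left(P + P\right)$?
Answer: $39204$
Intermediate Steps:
$K{\left(P,v \right)} = 2 P \left(-5 + P\right)$ ($K{\left(P,v \right)} = \left(-5 + P\right) 2 P = 2 P \left(-5 + P\right)$)
$\left(a{\left(\left(-2\right) 2,Y{\left(K{\left(-3,1 \right)},-5 \right)} \right)} - 14\right)^{2} = \left(\left(-2\right) 2 \left(-5 - 2 \left(-3\right) \left(-5 - 3\right)\right) - 14\right)^{2} = \left(- 4 \left(-5 - 2 \left(-3\right) \left(-8\right)\right) - 14\right)^{2} = \left(- 4 \left(-5 - 48\right) - 14\right)^{2} = \left(\left(-4\right) \left(-53\right) - 14\right)^{2} = \left(212 - 14\right)^{2} = 198^{2} = 39204$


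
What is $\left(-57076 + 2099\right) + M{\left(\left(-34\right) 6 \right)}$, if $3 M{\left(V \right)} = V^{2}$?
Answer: $-41105$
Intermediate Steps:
$M{\left(V \right)} = \frac{V^{2}}{3}$
$\left(-57076 + 2099\right) + M{\left(\left(-34\right) 6 \right)} = \left(-57076 + 2099\right) + \frac{\left(\left(-34\right) 6\right)^{2}}{3} = -54977 + \frac{\left(-204\right)^{2}}{3} = -54977 + \frac{1}{3} \cdot 41616 = -54977 + 13872 = -41105$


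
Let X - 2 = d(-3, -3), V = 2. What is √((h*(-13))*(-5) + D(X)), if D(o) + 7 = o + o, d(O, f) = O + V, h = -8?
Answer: 5*I*√21 ≈ 22.913*I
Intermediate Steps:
d(O, f) = 2 + O (d(O, f) = O + 2 = 2 + O)
X = 1 (X = 2 + (2 - 3) = 2 - 1 = 1)
D(o) = -7 + 2*o (D(o) = -7 + (o + o) = -7 + 2*o)
√((h*(-13))*(-5) + D(X)) = √(-8*(-13)*(-5) + (-7 + 2*1)) = √(104*(-5) + (-7 + 2)) = √(-520 - 5) = √(-525) = 5*I*√21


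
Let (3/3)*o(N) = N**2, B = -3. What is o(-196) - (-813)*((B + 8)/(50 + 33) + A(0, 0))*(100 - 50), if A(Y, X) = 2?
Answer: 10139678/83 ≈ 1.2216e+5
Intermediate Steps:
o(N) = N**2
o(-196) - (-813)*((B + 8)/(50 + 33) + A(0, 0))*(100 - 50) = (-196)**2 - (-813)*((-3 + 8)/(50 + 33) + 2)*(100 - 50) = 38416 - (-813)*(5/83 + 2)*50 = 38416 - (-813)*(171/83)*50 = 38416 - (-813)*8550/83 = 38416 - 1*(-6951150/83) = 38416 + 6951150/83 = 10139678/83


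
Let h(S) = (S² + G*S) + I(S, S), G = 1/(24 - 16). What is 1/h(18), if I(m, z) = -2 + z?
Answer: 4/1369 ≈ 0.0029218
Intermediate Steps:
G = ⅛ (G = 1/8 = ⅛ ≈ 0.12500)
h(S) = -2 + S² + 9*S/8 (h(S) = (S² + S/8) + (-2 + S) = -2 + S² + 9*S/8)
1/h(18) = 1/(-2 + 18² + (9/8)*18) = 1/(-2 + 324 + 81/4) = 1/(1369/4) = 4/1369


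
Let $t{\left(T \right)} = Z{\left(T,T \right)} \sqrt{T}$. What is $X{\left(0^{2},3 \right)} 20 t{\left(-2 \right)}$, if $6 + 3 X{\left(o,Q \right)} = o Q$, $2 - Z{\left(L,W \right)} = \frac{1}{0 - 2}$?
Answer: $- 100 i \sqrt{2} \approx - 141.42 i$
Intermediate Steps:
$Z{\left(L,W \right)} = \frac{5}{2}$ ($Z{\left(L,W \right)} = 2 - \frac{1}{0 - 2} = 2 - \frac{1}{-2} = 2 - - \frac{1}{2} = 2 + \frac{1}{2} = \frac{5}{2}$)
$X{\left(o,Q \right)} = -2 + \frac{Q o}{3}$ ($X{\left(o,Q \right)} = -2 + \frac{o Q}{3} = -2 + \frac{Q o}{3}$)
$t{\left(T \right)} = \frac{5 \sqrt{T}}{2}$
$X{\left(0^{2},3 \right)} 20 t{\left(-2 \right)} = \left(-2 + \frac{1}{3} \cdot 3 \cdot 0^{2}\right) 20 \frac{5 \sqrt{-2}}{2} = \left(-2 + \frac{1}{3} \cdot 3 \cdot 0\right) 20 \frac{5 i \sqrt{2}}{2} = \left(-2 + 0\right) 20 \frac{5 i \sqrt{2}}{2} = \left(-2\right) 20 \frac{5 i \sqrt{2}}{2} = - 40 \frac{5 i \sqrt{2}}{2} = - 100 i \sqrt{2}$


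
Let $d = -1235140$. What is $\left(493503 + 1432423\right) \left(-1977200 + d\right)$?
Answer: $-6186729126840$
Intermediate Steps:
$\left(493503 + 1432423\right) \left(-1977200 + d\right) = \left(493503 + 1432423\right) \left(-1977200 - 1235140\right) = 1925926 \left(-3212340\right) = -6186729126840$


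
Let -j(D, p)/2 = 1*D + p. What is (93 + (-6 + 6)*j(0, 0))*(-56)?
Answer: -5208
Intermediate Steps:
j(D, p) = -2*D - 2*p (j(D, p) = -2*(1*D + p) = -2*(D + p) = -2*D - 2*p)
(93 + (-6 + 6)*j(0, 0))*(-56) = (93 + (-6 + 6)*(-2*0 - 2*0))*(-56) = (93 + 0*(0 + 0))*(-56) = (93 + 0*0)*(-56) = (93 + 0)*(-56) = 93*(-56) = -5208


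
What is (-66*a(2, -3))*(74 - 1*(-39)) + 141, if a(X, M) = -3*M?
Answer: -66981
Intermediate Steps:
(-66*a(2, -3))*(74 - 1*(-39)) + 141 = (-(-198)*(-3))*(74 - 1*(-39)) + 141 = (-66*9)*(74 + 39) + 141 = -594*113 + 141 = -67122 + 141 = -66981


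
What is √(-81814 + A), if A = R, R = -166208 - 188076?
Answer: I*√436098 ≈ 660.38*I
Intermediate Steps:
R = -354284
A = -354284
√(-81814 + A) = √(-81814 - 354284) = √(-436098) = I*√436098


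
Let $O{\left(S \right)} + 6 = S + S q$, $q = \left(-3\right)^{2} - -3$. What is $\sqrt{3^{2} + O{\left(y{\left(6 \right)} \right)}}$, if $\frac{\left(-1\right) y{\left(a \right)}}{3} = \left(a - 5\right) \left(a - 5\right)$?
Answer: $6 i \approx 6.0 i$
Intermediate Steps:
$q = 12$ ($q = 9 + 3 = 12$)
$y{\left(a \right)} = - 3 \left(-5 + a\right)^{2}$ ($y{\left(a \right)} = - 3 \left(a - 5\right) \left(a - 5\right) = - 3 \left(-5 + a\right) \left(-5 + a\right) = - 3 \left(-5 + a\right)^{2}$)
$O{\left(S \right)} = -6 + 13 S$ ($O{\left(S \right)} = -6 + \left(S + S 12\right) = -6 + \left(S + 12 S\right) = -6 + 13 S$)
$\sqrt{3^{2} + O{\left(y{\left(6 \right)} \right)}} = \sqrt{3^{2} + \left(-6 + 13 \left(- 3 \left(-5 + 6\right)^{2}\right)\right)} = \sqrt{9 + \left(-6 + 13 \left(- 3 \cdot 1^{2}\right)\right)} = \sqrt{9 + \left(-6 + 13 \left(\left(-3\right) 1\right)\right)} = \sqrt{9 + \left(-6 + 13 \left(-3\right)\right)} = \sqrt{9 - 45} = \sqrt{-36} = 6 i$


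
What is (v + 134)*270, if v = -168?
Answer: -9180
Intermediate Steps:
(v + 134)*270 = (-168 + 134)*270 = -34*270 = -9180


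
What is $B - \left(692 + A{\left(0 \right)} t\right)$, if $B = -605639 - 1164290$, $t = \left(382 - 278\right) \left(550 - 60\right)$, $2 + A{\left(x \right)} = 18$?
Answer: $-2585981$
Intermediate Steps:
$A{\left(x \right)} = 16$ ($A{\left(x \right)} = -2 + 18 = 16$)
$t = 50960$ ($t = 104 \cdot 490 = 50960$)
$B = -1769929$
$B - \left(692 + A{\left(0 \right)} t\right) = -1769929 - \left(692 + 16 \cdot 50960\right) = -1769929 - \left(692 + 815360\right) = -1769929 - 816052 = -2585981$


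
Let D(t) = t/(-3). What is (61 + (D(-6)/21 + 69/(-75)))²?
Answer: 998054464/275625 ≈ 3621.1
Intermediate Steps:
D(t) = -t/3 (D(t) = t*(-⅓) = -t/3)
(61 + (D(-6)/21 + 69/(-75)))² = (61 + (-⅓*(-6)/21 + 69/(-75)))² = (61 + (2*(1/21) + 69*(-1/75)))² = (61 + (2/21 - 23/25))² = (61 - 433/525)² = (31592/525)² = 998054464/275625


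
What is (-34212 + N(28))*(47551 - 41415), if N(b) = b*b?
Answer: -205114208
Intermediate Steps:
N(b) = b²
(-34212 + N(28))*(47551 - 41415) = (-34212 + 28²)*(47551 - 41415) = (-34212 + 784)*6136 = -33428*6136 = -205114208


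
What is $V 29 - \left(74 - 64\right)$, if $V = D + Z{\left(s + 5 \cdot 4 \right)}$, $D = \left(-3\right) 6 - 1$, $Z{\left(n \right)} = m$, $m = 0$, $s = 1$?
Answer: $-561$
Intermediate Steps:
$Z{\left(n \right)} = 0$
$D = -19$ ($D = -18 - 1 = -19$)
$V = -19$ ($V = -19 + 0 = -19$)
$V 29 - \left(74 - 64\right) = \left(-19\right) 29 - \left(74 - 64\right) = -551 - 10 = -561$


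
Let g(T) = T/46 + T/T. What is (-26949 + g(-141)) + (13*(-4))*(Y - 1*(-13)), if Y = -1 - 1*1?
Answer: -1266061/46 ≈ -27523.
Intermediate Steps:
Y = -2 (Y = -1 - 1 = -2)
g(T) = 1 + T/46 (g(T) = T*(1/46) + 1 = T/46 + 1 = 1 + T/46)
(-26949 + g(-141)) + (13*(-4))*(Y - 1*(-13)) = (-26949 + (1 + (1/46)*(-141))) + (13*(-4))*(-2 - 1*(-13)) = (-26949 + (1 - 141/46)) - 52*(-2 + 13) = (-26949 - 95/46) - 52*11 = -1239749/46 - 572 = -1266061/46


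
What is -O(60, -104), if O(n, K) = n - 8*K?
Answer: -892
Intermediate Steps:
-O(60, -104) = -(60 - 8*(-104)) = -(60 + 832) = -1*892 = -892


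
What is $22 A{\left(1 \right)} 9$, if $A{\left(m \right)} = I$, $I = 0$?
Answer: $0$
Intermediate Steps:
$A{\left(m \right)} = 0$
$22 A{\left(1 \right)} 9 = 22 \cdot 0 \cdot 9 = 0 \cdot 9 = 0$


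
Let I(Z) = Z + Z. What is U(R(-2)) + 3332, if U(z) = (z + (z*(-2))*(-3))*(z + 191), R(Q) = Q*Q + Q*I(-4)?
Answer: 32872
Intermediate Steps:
I(Z) = 2*Z
R(Q) = Q**2 - 8*Q (R(Q) = Q*Q + Q*(2*(-4)) = Q**2 + Q*(-8) = Q**2 - 8*Q)
U(z) = 7*z*(191 + z) (U(z) = (z - 2*z*(-3))*(191 + z) = (z + 6*z)*(191 + z) = (7*z)*(191 + z) = 7*z*(191 + z))
U(R(-2)) + 3332 = 7*(-2*(-8 - 2))*(191 - 2*(-8 - 2)) + 3332 = 7*(-2*(-10))*(191 - 2*(-10)) + 3332 = 7*20*(191 + 20) + 3332 = 7*20*211 + 3332 = 29540 + 3332 = 32872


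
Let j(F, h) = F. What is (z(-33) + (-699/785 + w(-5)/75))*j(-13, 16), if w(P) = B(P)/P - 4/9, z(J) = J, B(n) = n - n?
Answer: 46698184/105975 ≈ 440.65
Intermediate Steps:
B(n) = 0
w(P) = -4/9 (w(P) = 0/P - 4/9 = 0 - 4*1/9 = 0 - 4/9 = -4/9)
(z(-33) + (-699/785 + w(-5)/75))*j(-13, 16) = (-33 + (-699/785 - 4/9/75))*(-13) = (-33 + (-699*1/785 - 4/9*1/75))*(-13) = (-33 + (-699/785 - 4/675))*(-13) = (-33 - 94993/105975)*(-13) = -3592168/105975*(-13) = 46698184/105975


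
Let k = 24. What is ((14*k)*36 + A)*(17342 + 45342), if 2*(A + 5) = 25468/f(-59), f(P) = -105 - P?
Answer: 17032872584/23 ≈ 7.4056e+8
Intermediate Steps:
A = -6482/23 (A = -5 + (25468/(-105 - 1*(-59)))/2 = -5 + (25468/(-105 + 59))/2 = -5 + (25468/(-46))/2 = -5 + (25468*(-1/46))/2 = -5 + (1/2)*(-12734/23) = -5 - 6367/23 = -6482/23 ≈ -281.83)
((14*k)*36 + A)*(17342 + 45342) = ((14*24)*36 - 6482/23)*(17342 + 45342) = (336*36 - 6482/23)*62684 = (12096 - 6482/23)*62684 = (271726/23)*62684 = 17032872584/23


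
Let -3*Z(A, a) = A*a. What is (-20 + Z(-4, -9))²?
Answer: 1024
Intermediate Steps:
Z(A, a) = -A*a/3
(-20 + Z(-4, -9))² = (-20 - ⅓*(-4)*(-9))² = (-20 - 12)² = (-32)² = 1024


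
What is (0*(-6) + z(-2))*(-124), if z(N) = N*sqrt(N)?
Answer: 248*I*sqrt(2) ≈ 350.73*I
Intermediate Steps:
z(N) = N**(3/2)
(0*(-6) + z(-2))*(-124) = (0*(-6) + (-2)**(3/2))*(-124) = (0 - 2*I*sqrt(2))*(-124) = -2*I*sqrt(2)*(-124) = 248*I*sqrt(2)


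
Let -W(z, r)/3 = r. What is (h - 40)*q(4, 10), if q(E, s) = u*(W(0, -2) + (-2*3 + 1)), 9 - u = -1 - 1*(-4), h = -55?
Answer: -570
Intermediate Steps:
W(z, r) = -3*r
u = 6 (u = 9 - (-1 - 1*(-4)) = 9 - (-1 + 4) = 9 - 1*3 = 9 - 3 = 6)
q(E, s) = 6 (q(E, s) = 6*(-3*(-2) + (-2*3 + 1)) = 6*(6 + (-6 + 1)) = 6*(6 - 5) = 6*1 = 6)
(h - 40)*q(4, 10) = (-55 - 40)*6 = -95*6 = -570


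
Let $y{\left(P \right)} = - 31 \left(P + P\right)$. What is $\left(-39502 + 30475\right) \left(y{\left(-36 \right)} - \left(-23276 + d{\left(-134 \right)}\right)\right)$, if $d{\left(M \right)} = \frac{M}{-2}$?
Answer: $-229655907$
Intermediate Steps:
$d{\left(M \right)} = - \frac{M}{2}$ ($d{\left(M \right)} = M \left(- \frac{1}{2}\right) = - \frac{M}{2}$)
$y{\left(P \right)} = - 62 P$ ($y{\left(P \right)} = - 31 \cdot 2 P = - 62 P$)
$\left(-39502 + 30475\right) \left(y{\left(-36 \right)} - \left(-23276 + d{\left(-134 \right)}\right)\right) = \left(-39502 + 30475\right) \left(\left(-62\right) \left(-36\right) + \left(23276 - \left(- \frac{1}{2}\right) \left(-134\right)\right)\right) = - 9027 \left(2232 + \left(23276 - 67\right)\right) = - 9027 \left(2232 + 23209\right) = \left(-9027\right) 25441 = -229655907$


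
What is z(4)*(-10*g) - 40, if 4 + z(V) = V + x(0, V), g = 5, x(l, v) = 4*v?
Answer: -840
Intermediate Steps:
z(V) = -4 + 5*V (z(V) = -4 + (V + 4*V) = -4 + 5*V)
z(4)*(-10*g) - 40 = (-4 + 5*4)*(-10*5) - 40 = (-4 + 20)*(-50) - 40 = 16*(-50) - 40 = -800 - 40 = -840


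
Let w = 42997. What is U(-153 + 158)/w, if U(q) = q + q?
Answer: 10/42997 ≈ 0.00023257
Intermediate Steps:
U(q) = 2*q
U(-153 + 158)/w = (2*(-153 + 158))/42997 = (2*5)*(1/42997) = 10*(1/42997) = 10/42997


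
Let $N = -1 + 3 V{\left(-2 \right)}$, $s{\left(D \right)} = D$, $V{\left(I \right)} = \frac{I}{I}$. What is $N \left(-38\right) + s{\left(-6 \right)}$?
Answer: $-82$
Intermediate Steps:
$V{\left(I \right)} = 1$
$N = 2$ ($N = -1 + 3 \cdot 1 = -1 + 3 = 2$)
$N \left(-38\right) + s{\left(-6 \right)} = 2 \left(-38\right) - 6 = -76 - 6 = -82$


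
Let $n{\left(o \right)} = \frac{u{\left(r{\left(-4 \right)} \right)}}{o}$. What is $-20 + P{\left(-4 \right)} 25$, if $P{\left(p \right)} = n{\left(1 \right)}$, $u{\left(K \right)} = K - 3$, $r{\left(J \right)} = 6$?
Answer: $55$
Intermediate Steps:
$u{\left(K \right)} = -3 + K$ ($u{\left(K \right)} = K - 3 = -3 + K$)
$n{\left(o \right)} = \frac{3}{o}$ ($n{\left(o \right)} = \frac{-3 + 6}{o} = \frac{3}{o}$)
$P{\left(p \right)} = 3$ ($P{\left(p \right)} = \frac{3}{1} = 3 \cdot 1 = 3$)
$-20 + P{\left(-4 \right)} 25 = -20 + 3 \cdot 25 = -20 + 75 = 55$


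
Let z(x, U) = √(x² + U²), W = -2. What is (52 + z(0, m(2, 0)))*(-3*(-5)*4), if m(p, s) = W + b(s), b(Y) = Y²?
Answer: 3240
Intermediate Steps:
m(p, s) = -2 + s²
z(x, U) = √(U² + x²)
(52 + z(0, m(2, 0)))*(-3*(-5)*4) = (52 + √((-2 + 0²)² + 0²))*(-3*(-5)*4) = (52 + √((-2 + 0)² + 0))*(15*4) = (52 + √((-2)² + 0))*60 = (52 + √(4 + 0))*60 = (52 + √4)*60 = (52 + 2)*60 = 54*60 = 3240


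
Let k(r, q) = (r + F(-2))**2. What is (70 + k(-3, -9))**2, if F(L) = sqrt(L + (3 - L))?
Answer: 6832 - 984*sqrt(3) ≈ 5127.7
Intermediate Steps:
F(L) = sqrt(3)
k(r, q) = (r + sqrt(3))**2
(70 + k(-3, -9))**2 = (70 + (-3 + sqrt(3))**2)**2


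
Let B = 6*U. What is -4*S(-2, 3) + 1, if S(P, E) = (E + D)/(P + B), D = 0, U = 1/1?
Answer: -2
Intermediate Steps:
U = 1
B = 6 (B = 6*1 = 6)
S(P, E) = E/(6 + P) (S(P, E) = (E + 0)/(P + 6) = E/(6 + P))
-4*S(-2, 3) + 1 = -12/(6 - 2) + 1 = -12/4 + 1 = -4*¾ + 1 = -3 + 1 = -2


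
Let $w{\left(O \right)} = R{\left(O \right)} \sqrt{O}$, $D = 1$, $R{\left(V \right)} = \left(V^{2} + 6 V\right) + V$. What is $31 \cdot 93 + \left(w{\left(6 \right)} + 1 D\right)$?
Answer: $2884 + 78 \sqrt{6} \approx 3075.1$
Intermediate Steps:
$R{\left(V \right)} = V^{2} + 7 V$
$w{\left(O \right)} = O^{\frac{3}{2}} \left(7 + O\right)$ ($w{\left(O \right)} = O \left(7 + O\right) \sqrt{O} = O^{\frac{3}{2}} \left(7 + O\right)$)
$31 \cdot 93 + \left(w{\left(6 \right)} + 1 D\right) = 31 \cdot 93 + \left(6^{\frac{3}{2}} \left(7 + 6\right) + 1 \cdot 1\right) = 2883 + \left(6 \sqrt{6} \cdot 13 + 1\right) = 2883 + \left(78 \sqrt{6} + 1\right) = 2883 + \left(1 + 78 \sqrt{6}\right) = 2884 + 78 \sqrt{6}$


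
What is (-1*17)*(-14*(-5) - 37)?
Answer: -561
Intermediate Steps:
(-1*17)*(-14*(-5) - 37) = -17*(-1*(-70) - 37) = -17*(70 - 37) = -17*33 = -561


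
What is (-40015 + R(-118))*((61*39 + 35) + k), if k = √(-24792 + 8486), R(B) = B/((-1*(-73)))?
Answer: -7051808182/73 - 2921213*I*√16306/73 ≈ -9.66e+7 - 5.1099e+6*I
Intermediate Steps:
R(B) = B/73
k = I*√16306 (k = √(-16306) = I*√16306 ≈ 127.69*I)
(-40015 + R(-118))*((61*39 + 35) + k) = (-40015 + (1/73)*(-118))*((61*39 + 35) + I*√16306) = (-40015 - 118/73)*((2379 + 35) + I*√16306) = -2921213*(2414 + I*√16306)/73 = -7051808182/73 - 2921213*I*√16306/73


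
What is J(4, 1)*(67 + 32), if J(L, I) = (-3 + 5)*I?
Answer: 198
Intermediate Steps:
J(L, I) = 2*I
J(4, 1)*(67 + 32) = (2*1)*(67 + 32) = 2*99 = 198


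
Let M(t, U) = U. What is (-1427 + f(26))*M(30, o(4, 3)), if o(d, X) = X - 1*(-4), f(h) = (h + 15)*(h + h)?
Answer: 4935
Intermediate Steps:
f(h) = 2*h*(15 + h) (f(h) = (15 + h)*(2*h) = 2*h*(15 + h))
o(d, X) = 4 + X (o(d, X) = X + 4 = 4 + X)
(-1427 + f(26))*M(30, o(4, 3)) = (-1427 + 2*26*(15 + 26))*(4 + 3) = (-1427 + 2*26*41)*7 = (-1427 + 2132)*7 = 705*7 = 4935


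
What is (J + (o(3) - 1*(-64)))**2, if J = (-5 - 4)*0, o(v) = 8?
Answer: 5184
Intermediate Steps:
J = 0 (J = -9*0 = 0)
(J + (o(3) - 1*(-64)))**2 = (0 + (8 - 1*(-64)))**2 = (0 + (8 + 64))**2 = (0 + 72)**2 = 72**2 = 5184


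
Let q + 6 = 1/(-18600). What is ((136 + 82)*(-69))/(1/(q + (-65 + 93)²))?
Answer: -36278293093/3100 ≈ -1.1703e+7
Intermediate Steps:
q = -111601/18600 (q = -6 + 1/(-18600) = -6 - 1/18600 = -111601/18600 ≈ -6.0001)
((136 + 82)*(-69))/(1/(q + (-65 + 93)²)) = ((136 + 82)*(-69))/(1/(-111601/18600 + (-65 + 93)²)) = (218*(-69))/(1/(-111601/18600 + 28²)) = -15042/(1/(-111601/18600 + 784)) = -15042/(1/(14470799/18600)) = -15042/18600/14470799 = -15042*14470799/18600 = -36278293093/3100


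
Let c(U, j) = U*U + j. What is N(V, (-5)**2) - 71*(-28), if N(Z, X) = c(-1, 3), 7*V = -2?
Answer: 1992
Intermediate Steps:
V = -2/7 (V = (1/7)*(-2) = -2/7 ≈ -0.28571)
c(U, j) = j + U**2 (c(U, j) = U**2 + j = j + U**2)
N(Z, X) = 4 (N(Z, X) = 3 + (-1)**2 = 3 + 1 = 4)
N(V, (-5)**2) - 71*(-28) = 4 - 71*(-28) = 4 + 1988 = 1992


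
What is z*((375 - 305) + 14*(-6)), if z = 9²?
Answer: -1134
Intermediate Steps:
z = 81
z*((375 - 305) + 14*(-6)) = 81*((375 - 305) + 14*(-6)) = 81*(70 - 84) = 81*(-14) = -1134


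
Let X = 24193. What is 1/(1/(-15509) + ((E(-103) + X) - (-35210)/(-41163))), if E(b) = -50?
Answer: 638396967/15412271861228 ≈ 4.1421e-5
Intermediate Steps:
1/(1/(-15509) + ((E(-103) + X) - (-35210)/(-41163))) = 1/(1/(-15509) + ((-50 + 24193) - (-35210)/(-41163))) = 1/(-1/15509 + (24143 - (-35210)*(-1)/41163)) = 1/(-1/15509 + (24143 - 1*35210/41163)) = 1/(-1/15509 + (24143 - 35210/41163)) = 1/(-1/15509 + 993763099/41163) = 1/(15412271861228/638396967) = 638396967/15412271861228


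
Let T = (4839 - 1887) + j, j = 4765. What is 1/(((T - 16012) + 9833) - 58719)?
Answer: -1/57181 ≈ -1.7488e-5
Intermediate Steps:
T = 7717 (T = (4839 - 1887) + 4765 = 2952 + 4765 = 7717)
1/(((T - 16012) + 9833) - 58719) = 1/(((7717 - 16012) + 9833) - 58719) = 1/((-8295 + 9833) - 58719) = 1/(1538 - 58719) = 1/(-57181) = -1/57181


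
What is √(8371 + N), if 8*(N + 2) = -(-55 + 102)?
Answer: √133810/4 ≈ 91.450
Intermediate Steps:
N = -63/8 (N = -2 + (-(-55 + 102))/8 = -2 + (-1*47)/8 = -2 + (⅛)*(-47) = -2 - 47/8 = -63/8 ≈ -7.8750)
√(8371 + N) = √(8371 - 63/8) = √(66905/8) = √133810/4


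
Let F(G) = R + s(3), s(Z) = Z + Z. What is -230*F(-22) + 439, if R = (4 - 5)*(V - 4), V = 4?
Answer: -941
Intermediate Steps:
s(Z) = 2*Z
R = 0 (R = (4 - 5)*(4 - 4) = -1*0 = 0)
F(G) = 6 (F(G) = 0 + 2*3 = 0 + 6 = 6)
-230*F(-22) + 439 = -230*6 + 439 = -1380 + 439 = -941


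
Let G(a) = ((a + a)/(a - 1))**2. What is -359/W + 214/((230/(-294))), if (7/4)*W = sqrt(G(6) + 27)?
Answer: -31458/115 - 1795*sqrt(91)/156 ≈ -383.31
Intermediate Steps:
G(a) = 4*a**2/(-1 + a)**2 (G(a) = ((2*a)/(-1 + a))**2 = (2*a/(-1 + a))**2 = 4*a**2/(-1 + a)**2)
W = 12*sqrt(91)/35 (W = 4*sqrt(4*6**2/(-1 + 6)**2 + 27)/7 = 4*sqrt(4*36/5**2 + 27)/7 = 4*sqrt(4*36*(1/25) + 27)/7 = 4*sqrt(144/25 + 27)/7 = 4*sqrt(819/25)/7 = 4*(3*sqrt(91)/5)/7 = 12*sqrt(91)/35 ≈ 3.2706)
-359/W + 214/((230/(-294))) = -359*5*sqrt(91)/156 + 214/((230/(-294))) = -1795*sqrt(91)/156 + 214/((230*(-1/294))) = -1795*sqrt(91)/156 + 214/(-115/147) = -1795*sqrt(91)/156 + 214*(-147/115) = -1795*sqrt(91)/156 - 31458/115 = -31458/115 - 1795*sqrt(91)/156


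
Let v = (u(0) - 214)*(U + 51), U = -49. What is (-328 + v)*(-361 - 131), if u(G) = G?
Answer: 371952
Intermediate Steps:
v = -428 (v = (0 - 214)*(-49 + 51) = -214*2 = -428)
(-328 + v)*(-361 - 131) = (-328 - 428)*(-361 - 131) = -756*(-492) = 371952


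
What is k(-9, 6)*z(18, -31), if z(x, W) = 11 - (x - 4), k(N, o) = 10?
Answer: -30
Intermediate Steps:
z(x, W) = 15 - x (z(x, W) = 11 - (-4 + x) = 11 + (4 - x) = 15 - x)
k(-9, 6)*z(18, -31) = 10*(15 - 1*18) = 10*(15 - 18) = 10*(-3) = -30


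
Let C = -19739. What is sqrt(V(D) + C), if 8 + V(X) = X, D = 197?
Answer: 5*I*sqrt(782) ≈ 139.82*I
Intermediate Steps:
V(X) = -8 + X
sqrt(V(D) + C) = sqrt((-8 + 197) - 19739) = sqrt(189 - 19739) = sqrt(-19550) = 5*I*sqrt(782)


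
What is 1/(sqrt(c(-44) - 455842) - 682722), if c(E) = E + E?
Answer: -341361/233054892607 - I*sqrt(455930)/466109785214 ≈ -1.4647e-6 - 1.4486e-9*I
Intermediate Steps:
c(E) = 2*E
1/(sqrt(c(-44) - 455842) - 682722) = 1/(sqrt(2*(-44) - 455842) - 682722) = 1/(sqrt(-88 - 455842) - 682722) = 1/(sqrt(-455930) - 682722) = 1/(I*sqrt(455930) - 682722) = 1/(-682722 + I*sqrt(455930))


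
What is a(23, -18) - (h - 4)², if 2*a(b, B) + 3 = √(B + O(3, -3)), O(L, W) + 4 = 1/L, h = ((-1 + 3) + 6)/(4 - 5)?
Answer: -291/2 + I*√195/6 ≈ -145.5 + 2.3274*I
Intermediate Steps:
h = -8 (h = (2 + 6)/(-1) = 8*(-1) = -8)
O(L, W) = -4 + 1/L
a(b, B) = -3/2 + √(-11/3 + B)/2 (a(b, B) = -3/2 + √(B + (-4 + 1/3))/2 = -3/2 + √(B + (-4 + ⅓))/2 = -3/2 + √(B - 11/3)/2 = -3/2 + √(-11/3 + B)/2)
a(23, -18) - (h - 4)² = (-3/2 + √(-33 + 9*(-18))/6) - (-8 - 4)² = (-3/2 + √(-33 - 162)/6) - 1*(-12)² = (-3/2 + √(-195)/6) - 1*144 = (-3/2 + (I*√195)/6) - 144 = (-3/2 + I*√195/6) - 144 = -291/2 + I*√195/6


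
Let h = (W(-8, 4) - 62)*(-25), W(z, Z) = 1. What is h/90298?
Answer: 1525/90298 ≈ 0.016889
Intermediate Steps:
h = 1525 (h = (1 - 62)*(-25) = -61*(-25) = 1525)
h/90298 = 1525/90298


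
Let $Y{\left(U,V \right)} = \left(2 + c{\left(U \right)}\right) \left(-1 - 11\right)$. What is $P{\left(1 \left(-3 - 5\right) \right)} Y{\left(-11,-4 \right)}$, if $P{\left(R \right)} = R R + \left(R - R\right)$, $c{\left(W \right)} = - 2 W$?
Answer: $-18432$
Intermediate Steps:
$Y{\left(U,V \right)} = -24 + 24 U$ ($Y{\left(U,V \right)} = \left(2 - 2 U\right) \left(-1 - 11\right) = \left(2 - 2 U\right) \left(-12\right) = -24 + 24 U$)
$P{\left(R \right)} = R^{2}$ ($P{\left(R \right)} = R^{2} + 0 = R^{2}$)
$P{\left(1 \left(-3 - 5\right) \right)} Y{\left(-11,-4 \right)} = \left(1 \left(-3 - 5\right)\right)^{2} \left(-24 + 24 \left(-11\right)\right) = \left(1 \left(-8\right)\right)^{2} \left(-24 - 264\right) = \left(-8\right)^{2} \left(-288\right) = 64 \left(-288\right) = -18432$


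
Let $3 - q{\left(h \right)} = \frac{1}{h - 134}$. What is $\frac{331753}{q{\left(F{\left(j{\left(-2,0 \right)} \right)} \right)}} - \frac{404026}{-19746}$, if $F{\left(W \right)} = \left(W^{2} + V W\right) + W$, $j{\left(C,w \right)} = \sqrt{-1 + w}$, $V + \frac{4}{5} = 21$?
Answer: $\frac{2299686621560407}{20842021476} - \frac{87914545 i}{2111012} \approx 1.1034 \cdot 10^{5} - 41.646 i$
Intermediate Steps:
$V = \frac{101}{5}$ ($V = - \frac{4}{5} + 21 = \frac{101}{5} \approx 20.2$)
$F{\left(W \right)} = W^{2} + \frac{106 W}{5}$ ($F{\left(W \right)} = \left(W^{2} + \frac{101 W}{5}\right) + W = W^{2} + \frac{106 W}{5}$)
$q{\left(h \right)} = 3 - \frac{1}{-134 + h}$ ($q{\left(h \right)} = 3 - \frac{1}{h - 134} = 3 - \frac{1}{-134 + h}$)
$\frac{331753}{q{\left(F{\left(j{\left(-2,0 \right)} \right)} \right)}} - \frac{404026}{-19746} = \frac{331753}{\frac{1}{-134 + \frac{\sqrt{-1 + 0} \left(106 + 5 \sqrt{-1 + 0}\right)}{5}} \left(-403 + 3 \frac{\sqrt{-1 + 0} \left(106 + 5 \sqrt{-1 + 0}\right)}{5}\right)} - \frac{404026}{-19746} = \frac{331753}{\frac{1}{-134 + \frac{\sqrt{-1} \left(106 + 5 \sqrt{-1}\right)}{5}} \left(-403 + 3 \frac{\sqrt{-1} \left(106 + 5 \sqrt{-1}\right)}{5}\right)} - - \frac{202013}{9873} = \frac{331753}{\frac{1}{-134 + \frac{i \left(106 + 5 i\right)}{5}} \left(-403 + 3 \frac{i \left(106 + 5 i\right)}{5}\right)} + \frac{202013}{9873} = \frac{331753}{\frac{1}{-134 + \frac{i \left(106 + 5 i\right)}{5}} \left(-403 + \frac{3 i \left(106 + 5 i\right)}{5}\right)} + \frac{202013}{9873} = 331753 \frac{-134 + \frac{i \left(106 + 5 i\right)}{5}}{-403 + \frac{3 i \left(106 + 5 i\right)}{5}} + \frac{202013}{9873} = \frac{331753 \left(-134 + \frac{i \left(106 + 5 i\right)}{5}\right)}{-403 + \frac{3 i \left(106 + 5 i\right)}{5}} + \frac{202013}{9873} = \frac{202013}{9873} + \frac{331753 \left(-134 + \frac{i \left(106 + 5 i\right)}{5}\right)}{-403 + \frac{3 i \left(106 + 5 i\right)}{5}}$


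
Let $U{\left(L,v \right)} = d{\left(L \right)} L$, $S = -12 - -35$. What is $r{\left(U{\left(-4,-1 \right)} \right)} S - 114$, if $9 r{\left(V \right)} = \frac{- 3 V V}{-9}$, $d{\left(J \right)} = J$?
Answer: $\frac{2810}{27} \approx 104.07$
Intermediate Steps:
$S = 23$ ($S = -12 + 35 = 23$)
$U{\left(L,v \right)} = L^{2}$ ($U{\left(L,v \right)} = L L = L^{2}$)
$r{\left(V \right)} = \frac{V^{2}}{27}$ ($r{\left(V \right)} = \frac{- 3 V V \frac{1}{-9}}{9} = \frac{- 3 V^{2} \left(- \frac{1}{9}\right)}{9} = \frac{\frac{1}{3} V^{2}}{9} = \frac{V^{2}}{27}$)
$r{\left(U{\left(-4,-1 \right)} \right)} S - 114 = \frac{\left(\left(-4\right)^{2}\right)^{2}}{27} \cdot 23 - 114 = \frac{16^{2}}{27} \cdot 23 - 114 = \frac{1}{27} \cdot 256 \cdot 23 - 114 = \frac{256}{27} \cdot 23 - 114 = \frac{5888}{27} - 114 = \frac{2810}{27}$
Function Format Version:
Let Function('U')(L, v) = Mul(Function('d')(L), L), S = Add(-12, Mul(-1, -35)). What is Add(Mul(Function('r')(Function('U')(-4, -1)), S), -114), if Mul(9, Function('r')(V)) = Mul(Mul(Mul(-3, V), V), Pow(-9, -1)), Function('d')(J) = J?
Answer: Rational(2810, 27) ≈ 104.07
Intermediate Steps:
S = 23 (S = Add(-12, 35) = 23)
Function('U')(L, v) = Pow(L, 2) (Function('U')(L, v) = Mul(L, L) = Pow(L, 2))
Function('r')(V) = Mul(Rational(1, 27), Pow(V, 2)) (Function('r')(V) = Mul(Rational(1, 9), Mul(Mul(Mul(-3, V), V), Pow(-9, -1))) = Mul(Rational(1, 9), Mul(Mul(-3, Pow(V, 2)), Rational(-1, 9))) = Mul(Rational(1, 9), Mul(Rational(1, 3), Pow(V, 2))) = Mul(Rational(1, 27), Pow(V, 2)))
Add(Mul(Function('r')(Function('U')(-4, -1)), S), -114) = Add(Mul(Mul(Rational(1, 27), Pow(Pow(-4, 2), 2)), 23), -114) = Add(Mul(Mul(Rational(1, 27), Pow(16, 2)), 23), -114) = Add(Mul(Mul(Rational(1, 27), 256), 23), -114) = Add(Mul(Rational(256, 27), 23), -114) = Add(Rational(5888, 27), -114) = Rational(2810, 27)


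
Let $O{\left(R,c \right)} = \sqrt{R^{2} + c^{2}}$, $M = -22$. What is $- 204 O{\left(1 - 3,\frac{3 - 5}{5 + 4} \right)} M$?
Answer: $\frac{2992 \sqrt{82}}{3} \approx 9031.2$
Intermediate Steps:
$- 204 O{\left(1 - 3,\frac{3 - 5}{5 + 4} \right)} M = - 204 \sqrt{\left(1 - 3\right)^{2} + \left(\frac{3 - 5}{5 + 4}\right)^{2}} \left(-22\right) = - 204 \sqrt{\left(1 - 3\right)^{2} + \left(- \frac{2}{9}\right)^{2}} \left(-22\right) = - 204 \sqrt{\left(-2\right)^{2} + \left(\left(-2\right) \frac{1}{9}\right)^{2}} \left(-22\right) = - 204 \sqrt{4 + \left(- \frac{2}{9}\right)^{2}} \left(-22\right) = - 204 \sqrt{4 + \frac{4}{81}} \left(-22\right) = - 204 \sqrt{\frac{328}{81}} \left(-22\right) = - 204 \frac{2 \sqrt{82}}{9} \left(-22\right) = - \frac{136 \sqrt{82}}{3} \left(-22\right) = \frac{2992 \sqrt{82}}{3}$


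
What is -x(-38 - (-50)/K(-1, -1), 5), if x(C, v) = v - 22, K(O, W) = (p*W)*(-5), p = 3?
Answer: 17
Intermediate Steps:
K(O, W) = -15*W (K(O, W) = (3*W)*(-5) = -15*W)
x(C, v) = -22 + v
-x(-38 - (-50)/K(-1, -1), 5) = -(-22 + 5) = -1*(-17) = 17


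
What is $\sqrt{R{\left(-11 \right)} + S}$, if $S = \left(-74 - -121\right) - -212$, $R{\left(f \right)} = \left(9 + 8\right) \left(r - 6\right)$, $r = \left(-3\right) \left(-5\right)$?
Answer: $2 \sqrt{103} \approx 20.298$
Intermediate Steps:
$r = 15$
$R{\left(f \right)} = 153$ ($R{\left(f \right)} = \left(9 + 8\right) \left(15 - 6\right) = 17 \cdot 9 = 153$)
$S = 259$ ($S = \left(-74 + 121\right) + 212 = 47 + 212 = 259$)
$\sqrt{R{\left(-11 \right)} + S} = \sqrt{153 + 259} = \sqrt{412} = 2 \sqrt{103}$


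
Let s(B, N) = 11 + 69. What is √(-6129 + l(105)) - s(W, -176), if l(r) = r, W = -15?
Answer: -80 + 2*I*√1506 ≈ -80.0 + 77.614*I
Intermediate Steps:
s(B, N) = 80
√(-6129 + l(105)) - s(W, -176) = √(-6129 + 105) - 1*80 = √(-6024) - 80 = 2*I*√1506 - 80 = -80 + 2*I*√1506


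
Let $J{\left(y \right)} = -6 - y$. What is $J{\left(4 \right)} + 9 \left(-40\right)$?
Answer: $-370$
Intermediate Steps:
$J{\left(4 \right)} + 9 \left(-40\right) = \left(-6 - 4\right) + 9 \left(-40\right) = \left(-6 - 4\right) - 360 = -10 - 360 = -370$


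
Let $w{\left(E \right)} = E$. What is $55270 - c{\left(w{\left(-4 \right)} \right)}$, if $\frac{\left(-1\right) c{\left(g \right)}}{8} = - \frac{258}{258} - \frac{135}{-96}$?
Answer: $\frac{221093}{4} \approx 55273.0$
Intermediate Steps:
$c{\left(g \right)} = - \frac{13}{4}$ ($c{\left(g \right)} = - 8 \left(- \frac{258}{258} - \frac{135}{-96}\right) = - 8 \left(\left(-258\right) \frac{1}{258} - - \frac{45}{32}\right) = - 8 \left(-1 + \frac{45}{32}\right) = \left(-8\right) \frac{13}{32} = - \frac{13}{4}$)
$55270 - c{\left(w{\left(-4 \right)} \right)} = 55270 - - \frac{13}{4} = 55270 + \frac{13}{4} = \frac{221093}{4}$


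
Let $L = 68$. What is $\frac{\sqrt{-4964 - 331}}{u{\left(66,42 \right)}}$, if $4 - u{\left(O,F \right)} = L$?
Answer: $- \frac{i \sqrt{5295}}{64} \approx - 1.137 i$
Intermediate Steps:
$u{\left(O,F \right)} = -64$ ($u{\left(O,F \right)} = 4 - 68 = -64$)
$\frac{\sqrt{-4964 - 331}}{u{\left(66,42 \right)}} = \frac{\sqrt{-4964 - 331}}{-64} = \sqrt{-5295} \left(- \frac{1}{64}\right) = i \sqrt{5295} \left(- \frac{1}{64}\right) = - \frac{i \sqrt{5295}}{64}$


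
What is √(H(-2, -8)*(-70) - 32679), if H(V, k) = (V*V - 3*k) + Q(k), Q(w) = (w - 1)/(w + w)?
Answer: I*√554854/4 ≈ 186.22*I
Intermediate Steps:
Q(w) = (-1 + w)/(2*w) (Q(w) = (-1 + w)/((2*w)) = (-1 + w)*(1/(2*w)) = (-1 + w)/(2*w))
H(V, k) = V² - 3*k + (-1 + k)/(2*k) (H(V, k) = (V*V - 3*k) + (-1 + k)/(2*k) = (V² - 3*k) + (-1 + k)/(2*k) = V² - 3*k + (-1 + k)/(2*k))
√(H(-2, -8)*(-70) - 32679) = √((½ + (-2)² - 3*(-8) - ½/(-8))*(-70) - 32679) = √((½ + 4 + 24 - ½*(-⅛))*(-70) - 32679) = √((½ + 4 + 24 + 1/16)*(-70) - 32679) = √((457/16)*(-70) - 32679) = √(-15995/8 - 32679) = √(-277427/8) = I*√554854/4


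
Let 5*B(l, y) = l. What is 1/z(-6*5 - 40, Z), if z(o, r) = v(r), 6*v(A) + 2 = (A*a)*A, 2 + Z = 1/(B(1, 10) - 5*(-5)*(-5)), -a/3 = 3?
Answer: -86528/552179 ≈ -0.15670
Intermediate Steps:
B(l, y) = l/5
a = -9 (a = -3*3 = -9)
Z = -1253/624 (Z = -2 + 1/((1/5)*1 - 5*(-5)*(-5)) = -2 + 1/(1/5 + 25*(-5)) = -2 + 1/(1/5 - 125) = -2 + 1/(-624/5) = -2 - 5/624 = -1253/624 ≈ -2.0080)
v(A) = -1/3 - 3*A**2/2 (v(A) = -1/3 + ((A*(-9))*A)/6 = -1/3 + ((-9*A)*A)/6 = -1/3 + (-9*A**2)/6 = -1/3 - 3*A**2/2)
z(o, r) = -1/3 - 3*r**2/2
1/z(-6*5 - 40, Z) = 1/(-1/3 - 3*(-1253/624)**2/2) = 1/(-1/3 - 3/2*1570009/389376) = 1/(-1/3 - 1570009/259584) = 1/(-552179/86528) = -86528/552179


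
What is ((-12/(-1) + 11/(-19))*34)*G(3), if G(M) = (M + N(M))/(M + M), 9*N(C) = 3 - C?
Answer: 3689/19 ≈ 194.16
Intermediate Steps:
N(C) = 1/3 - C/9 (N(C) = (3 - C)/9 = 1/3 - C/9)
G(M) = (1/3 + 8*M/9)/(2*M) (G(M) = (M + (1/3 - M/9))/(M + M) = (1/3 + 8*M/9)/((2*M)) = (1/3 + 8*M/9)*(1/(2*M)) = (1/3 + 8*M/9)/(2*M))
((-12/(-1) + 11/(-19))*34)*G(3) = ((-12/(-1) + 11/(-19))*34)*((1/18)*(3 + 8*3)/3) = ((-12*(-1) + 11*(-1/19))*34)*((1/18)*(1/3)*(3 + 24)) = ((12 - 11/19)*34)*((1/18)*(1/3)*27) = ((217/19)*34)*(1/2) = (7378/19)*(1/2) = 3689/19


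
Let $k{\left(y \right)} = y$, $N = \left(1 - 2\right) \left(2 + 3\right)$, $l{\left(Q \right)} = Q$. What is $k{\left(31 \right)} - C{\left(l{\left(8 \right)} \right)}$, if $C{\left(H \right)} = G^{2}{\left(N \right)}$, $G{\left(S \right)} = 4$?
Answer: $15$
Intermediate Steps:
$N = -5$ ($N = \left(-1\right) 5 = -5$)
$C{\left(H \right)} = 16$ ($C{\left(H \right)} = 4^{2} = 16$)
$k{\left(31 \right)} - C{\left(l{\left(8 \right)} \right)} = 31 - 16 = 15$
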